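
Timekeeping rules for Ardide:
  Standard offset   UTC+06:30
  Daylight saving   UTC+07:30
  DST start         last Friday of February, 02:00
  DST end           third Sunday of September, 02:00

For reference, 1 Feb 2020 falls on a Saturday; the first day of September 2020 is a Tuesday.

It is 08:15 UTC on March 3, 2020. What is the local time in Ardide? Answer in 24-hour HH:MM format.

15:45

1 February 2020 is a Saturday, so Fridays fall on 7, 14, 21, 28; the last is February 28.
1 September 2020 is a Tuesday, so the first Sunday is September 6 and the third is September 20.
At the standard offset (UTC+06:30), 08:15 UTC + 6h30m = 14:45 Ardide standard time.
Daylight saving runs 28 February – 20 September; the standard-time date in Ardide, March 3, 2020, is inside that window, so Ardide is at UTC+07:30.
08:15 UTC + 7h30m = 15:45 local.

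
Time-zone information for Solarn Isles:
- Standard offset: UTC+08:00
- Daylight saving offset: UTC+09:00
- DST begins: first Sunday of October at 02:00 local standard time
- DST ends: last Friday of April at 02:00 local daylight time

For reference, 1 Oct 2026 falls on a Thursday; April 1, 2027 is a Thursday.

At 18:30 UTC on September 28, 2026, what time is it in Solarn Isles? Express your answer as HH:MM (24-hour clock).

02:30

1 October 2026 is a Thursday, so the first Sunday is October 4.
1 April 2027 is a Thursday, so Fridays fall on 2, 9, 16, 23, 30; the last is April 30.
At the standard offset (UTC+08:00), 18:30 UTC + 8h = 02:30 Solarn Isles standard time (rolling into the next day, 29 September 2026).
Daylight saving runs 4 October 2026 – 30 April 2027; the standard-time date in Solarn Isles, September 29, 2026, is outside that window, so Solarn Isles is on standard time at UTC+08:00.
18:30 UTC + 8h = 02:30 local (rolling into the next day, 29 September 2026).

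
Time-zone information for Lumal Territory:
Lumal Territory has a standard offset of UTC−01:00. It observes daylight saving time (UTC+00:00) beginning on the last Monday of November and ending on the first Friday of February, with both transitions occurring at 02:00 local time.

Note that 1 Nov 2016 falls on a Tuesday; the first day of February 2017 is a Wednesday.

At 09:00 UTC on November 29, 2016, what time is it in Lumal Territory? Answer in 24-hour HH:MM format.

09:00

1 November 2016 is a Tuesday, so Mondays fall on 7, 14, 21, 28; the last is November 28.
1 February 2017 is a Wednesday, so the first Friday is February 3.
At the standard offset (UTC−01:00), 09:00 UTC − 1h = 08:00 Lumal Territory standard time.
The standard-time date in Lumal Territory, November 29, 2016, lies within the daylight-saving period (28 November 2016 – 3 February 2017), so Lumal Territory is on daylight time, UTC+00:00.
09:00 UTC + 0h = 09:00 local.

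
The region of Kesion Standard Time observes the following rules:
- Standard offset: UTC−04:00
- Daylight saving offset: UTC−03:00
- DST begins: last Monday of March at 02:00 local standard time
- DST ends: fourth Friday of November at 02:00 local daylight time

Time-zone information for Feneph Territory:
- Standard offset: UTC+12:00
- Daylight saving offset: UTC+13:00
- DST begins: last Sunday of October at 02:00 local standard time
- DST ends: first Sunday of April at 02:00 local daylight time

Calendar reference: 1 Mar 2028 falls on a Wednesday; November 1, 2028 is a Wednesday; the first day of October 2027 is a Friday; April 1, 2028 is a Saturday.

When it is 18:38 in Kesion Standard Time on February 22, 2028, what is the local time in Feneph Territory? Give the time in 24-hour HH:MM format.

1 March 2028 is a Wednesday, so Mondays fall on 6, 13, 20, 27; the last is March 27.
1 November 2028 is a Wednesday, so the first Friday is November 3 and the fourth is November 24.
Daylight saving runs 27 March – 24 November; February 22, 2028 is outside that window, so Kesion Standard Time is on standard time at UTC−04:00.
18:38 Kesion Standard Time + 4h = 22:38 UTC.
1 October 2027 is a Friday, so Sundays fall on 3, 10, 17, 24, 31; the last is October 31.
1 April 2028 is a Saturday, so the first Sunday is April 2.
At the standard offset (UTC+12:00), 22:38 UTC + 12h = 10:38 Feneph Territory standard time (rolling into the next day, 23 February 2028).
The standard-time date in Feneph Territory, February 23, 2028, falls between 31 October 2027 and 2 April 2028, so daylight saving is in effect and Feneph Territory is at UTC+13:00.
22:38 UTC + 13h = 11:38 Feneph Territory (rolling into the next day, 23 February 2028).

11:38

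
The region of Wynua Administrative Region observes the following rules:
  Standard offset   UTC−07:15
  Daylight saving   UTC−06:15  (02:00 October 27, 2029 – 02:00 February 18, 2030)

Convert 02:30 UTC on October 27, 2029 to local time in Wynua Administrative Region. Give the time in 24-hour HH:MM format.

At the standard offset (UTC−07:15), 02:30 UTC − 7h15m = 19:15 Wynua Administrative Region standard time (rolling into the previous day, 26 October 2029).
Daylight saving runs 27 October 2029 – 18 February 2030; the standard-time date in Wynua Administrative Region, October 26, 2029, is outside that window, so Wynua Administrative Region is on standard time at UTC−07:15.
02:30 UTC − 7h15m = 19:15 local (rolling into the previous day, 26 October 2029).

19:15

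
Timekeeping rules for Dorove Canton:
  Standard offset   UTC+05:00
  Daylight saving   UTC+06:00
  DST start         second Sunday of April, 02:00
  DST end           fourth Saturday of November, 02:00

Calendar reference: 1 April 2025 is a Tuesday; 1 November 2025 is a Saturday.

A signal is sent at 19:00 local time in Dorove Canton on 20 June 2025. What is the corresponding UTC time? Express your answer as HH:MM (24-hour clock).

13:00

1 April 2025 is a Tuesday, so the first Sunday is April 6 and the second is April 13.
1 November 2025 is a Saturday, so the first Saturday is November 1 and the fourth is November 22.
Daylight saving runs 13 April – 22 November; 20 June 2025 is inside that window, so Dorove Canton is at UTC+06:00.
19:00 local − 6h = 13:00 UTC.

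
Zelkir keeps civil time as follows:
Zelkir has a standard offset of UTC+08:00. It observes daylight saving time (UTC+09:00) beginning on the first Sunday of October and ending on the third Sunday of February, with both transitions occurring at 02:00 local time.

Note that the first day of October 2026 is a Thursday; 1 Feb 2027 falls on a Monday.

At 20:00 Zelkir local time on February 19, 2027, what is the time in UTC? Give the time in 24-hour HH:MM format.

1 October 2026 is a Thursday, so the first Sunday is October 4.
1 February 2027 is a Monday, so the first Sunday is February 7 and the third is February 21.
February 19, 2027 falls between 4 October 2026 and 21 February 2027, so daylight saving is in effect and Zelkir is at UTC+09:00.
20:00 local − 9h = 11:00 UTC.

11:00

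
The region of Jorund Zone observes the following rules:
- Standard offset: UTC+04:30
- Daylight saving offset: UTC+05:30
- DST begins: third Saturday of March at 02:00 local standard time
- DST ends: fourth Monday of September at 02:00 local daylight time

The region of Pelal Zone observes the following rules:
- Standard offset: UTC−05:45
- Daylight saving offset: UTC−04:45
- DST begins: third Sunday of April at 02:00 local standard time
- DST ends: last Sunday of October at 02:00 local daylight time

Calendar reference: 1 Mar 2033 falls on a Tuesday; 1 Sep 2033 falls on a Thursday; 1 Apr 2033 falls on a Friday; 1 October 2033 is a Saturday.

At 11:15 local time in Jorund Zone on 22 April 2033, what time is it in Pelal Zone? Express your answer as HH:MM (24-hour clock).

01:00

1 March 2033 is a Tuesday, so the first Saturday is March 5 and the third is March 19.
1 September 2033 is a Thursday, so the first Monday is September 5 and the fourth is September 26.
22 April 2033 falls between 19 March and 26 September, so daylight saving is in effect and Jorund Zone is at UTC+05:30.
11:15 Jorund Zone − 5h30m = 05:45 UTC.
1 April 2033 is a Friday, so the first Sunday is April 3 and the third is April 17.
1 October 2033 is a Saturday, so Sundays fall on 2, 9, 16, 23, 30; the last is October 30.
At the standard offset (UTC−05:45), 05:45 UTC − 5h45m = 00:00 Pelal Zone standard time.
The standard-time date in Pelal Zone, 22 April 2033, falls between 17 April and 30 October, so daylight saving is in effect and Pelal Zone is at UTC−04:45.
05:45 UTC − 4h45m = 01:00 Pelal Zone.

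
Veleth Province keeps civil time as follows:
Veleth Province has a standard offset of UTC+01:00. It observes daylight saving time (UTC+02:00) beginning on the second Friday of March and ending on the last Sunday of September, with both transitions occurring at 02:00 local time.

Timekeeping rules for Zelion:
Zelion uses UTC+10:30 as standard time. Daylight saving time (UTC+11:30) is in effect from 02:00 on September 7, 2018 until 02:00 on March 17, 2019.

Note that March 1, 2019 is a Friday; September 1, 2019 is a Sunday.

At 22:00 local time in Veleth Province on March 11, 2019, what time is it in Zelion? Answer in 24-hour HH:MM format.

07:30

1 March 2019 is a Friday, so the first Friday is March 1 and the second is March 8.
1 September 2019 is a Sunday, so Sundays fall on 1, 8, 15, 22, 29; the last is September 29.
March 11, 2019 falls between 8 March and 29 September, so daylight saving is in effect and Veleth Province is at UTC+02:00.
22:00 Veleth Province − 2h = 20:00 UTC.
At the standard offset (UTC+10:30), 20:00 UTC + 10h30m = 06:30 Zelion standard time (rolling into the next day, 12 March 2019).
Daylight saving runs 7 September 2018 – 17 March 2019; the standard-time date in Zelion, March 12, 2019, is inside that window, so Zelion is at UTC+11:30.
20:00 UTC + 11h30m = 07:30 Zelion (rolling into the next day, 12 March 2019).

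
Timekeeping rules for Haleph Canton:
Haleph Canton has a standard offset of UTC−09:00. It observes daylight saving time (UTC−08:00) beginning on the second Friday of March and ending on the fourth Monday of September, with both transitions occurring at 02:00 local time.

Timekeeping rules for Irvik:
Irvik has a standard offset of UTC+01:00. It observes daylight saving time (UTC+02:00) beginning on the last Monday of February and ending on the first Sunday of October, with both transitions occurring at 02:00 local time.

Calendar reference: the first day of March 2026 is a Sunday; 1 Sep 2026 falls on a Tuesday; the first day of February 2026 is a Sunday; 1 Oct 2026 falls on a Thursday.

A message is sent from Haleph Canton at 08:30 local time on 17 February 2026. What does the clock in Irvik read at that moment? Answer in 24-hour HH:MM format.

1 March 2026 is a Sunday, so the first Friday is March 6 and the second is March 13.
1 September 2026 is a Tuesday, so the first Monday is September 7 and the fourth is September 28.
17 February 2026 is outside the daylight-saving period (13 March – 28 September), so Haleph Canton is on standard time, UTC−09:00.
08:30 Haleph Canton + 9h = 17:30 UTC.
1 February 2026 is a Sunday, so Mondays fall on 2, 9, 16, 23; the last is February 23.
1 October 2026 is a Thursday, so the first Sunday is October 4.
At the standard offset (UTC+01:00), 17:30 UTC + 1h = 18:30 Irvik standard time.
The standard-time date in Irvik, 17 February 2026, does not fall between 23 February and 4 October, so daylight saving is not in effect and Irvik is at UTC+01:00.
17:30 UTC + 1h = 18:30 Irvik.

18:30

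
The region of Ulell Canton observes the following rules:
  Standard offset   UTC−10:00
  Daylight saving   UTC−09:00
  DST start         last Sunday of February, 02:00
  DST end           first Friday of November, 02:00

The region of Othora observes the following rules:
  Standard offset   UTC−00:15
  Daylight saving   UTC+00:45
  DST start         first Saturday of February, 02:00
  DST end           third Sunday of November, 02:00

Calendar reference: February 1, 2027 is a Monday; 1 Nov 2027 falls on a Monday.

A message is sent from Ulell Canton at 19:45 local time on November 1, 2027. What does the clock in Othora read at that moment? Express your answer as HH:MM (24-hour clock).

05:30

1 February 2027 is a Monday, so Sundays fall on 7, 14, 21, 28; the last is February 28.
1 November 2027 is a Monday, so the first Friday is November 5.
Daylight saving runs 28 February – 5 November; November 1, 2027 is inside that window, so Ulell Canton is at UTC−09:00.
19:45 Ulell Canton + 9h = 04:45 UTC (rolling into the next day, 2 November 2027).
1 February 2027 is a Monday, so the first Saturday is February 6.
1 November 2027 is a Monday, so the first Sunday is November 7 and the third is November 21.
At the standard offset (UTC−00:15), 04:45 UTC − 0h15m = 04:30 Othora standard time.
Daylight saving runs 6 February – 21 November; the standard-time date in Othora, November 2, 2027, is inside that window, so Othora is at UTC+00:45.
04:45 UTC + 0h45m = 05:30 Othora.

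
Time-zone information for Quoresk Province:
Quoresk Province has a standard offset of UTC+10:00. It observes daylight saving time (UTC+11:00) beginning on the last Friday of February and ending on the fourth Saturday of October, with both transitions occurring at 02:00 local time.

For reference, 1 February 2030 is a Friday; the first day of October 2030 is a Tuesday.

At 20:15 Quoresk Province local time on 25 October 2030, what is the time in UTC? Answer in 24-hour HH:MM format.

1 February 2030 is a Friday, so Fridays fall on 1, 8, 15, 22; the last is February 22.
1 October 2030 is a Tuesday, so the first Saturday is October 5 and the fourth is October 26.
25 October 2030 falls between 22 February and 26 October, so daylight saving is in effect and Quoresk Province is at UTC+11:00.
20:15 local − 11h = 09:15 UTC.

09:15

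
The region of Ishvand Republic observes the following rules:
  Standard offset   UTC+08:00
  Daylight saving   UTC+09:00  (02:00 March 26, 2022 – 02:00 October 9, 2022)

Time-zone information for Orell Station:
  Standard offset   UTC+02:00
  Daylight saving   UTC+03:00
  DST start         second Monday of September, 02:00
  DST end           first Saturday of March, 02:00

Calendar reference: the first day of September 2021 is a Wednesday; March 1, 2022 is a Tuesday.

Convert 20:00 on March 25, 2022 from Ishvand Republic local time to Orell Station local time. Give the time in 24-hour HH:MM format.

March 25, 2022 does not fall between 26 March and 9 October, so daylight saving is not in effect and Ishvand Republic is at UTC+08:00.
20:00 Ishvand Republic − 8h = 12:00 UTC.
1 September 2021 is a Wednesday, so the first Monday is September 6 and the second is September 13.
1 March 2022 is a Tuesday, so the first Saturday is March 5.
At the standard offset (UTC+02:00), 12:00 UTC + 2h = 14:00 Orell Station standard time.
Daylight saving runs 13 September 2021 – 5 March 2022; the standard-time date in Orell Station, March 25, 2022, is outside that window, so Orell Station is on standard time at UTC+02:00.
12:00 UTC + 2h = 14:00 Orell Station.

14:00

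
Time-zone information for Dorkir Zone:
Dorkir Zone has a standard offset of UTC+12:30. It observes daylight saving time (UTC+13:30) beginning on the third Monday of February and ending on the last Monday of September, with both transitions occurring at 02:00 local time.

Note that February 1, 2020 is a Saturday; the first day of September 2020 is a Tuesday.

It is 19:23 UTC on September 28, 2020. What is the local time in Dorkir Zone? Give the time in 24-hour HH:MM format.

07:53

1 February 2020 is a Saturday, so the first Monday is February 3 and the third is February 17.
1 September 2020 is a Tuesday, so Mondays fall on 7, 14, 21, 28; the last is September 28.
At the standard offset (UTC+12:30), 19:23 UTC + 12h30m = 07:53 Dorkir Zone standard time (rolling into the next day, 29 September 2020).
Daylight saving runs 17 February – 28 September; the standard-time date in Dorkir Zone, September 29, 2020, is outside that window, so Dorkir Zone is on standard time at UTC+12:30.
19:23 UTC + 12h30m = 07:53 local (rolling into the next day, 29 September 2020).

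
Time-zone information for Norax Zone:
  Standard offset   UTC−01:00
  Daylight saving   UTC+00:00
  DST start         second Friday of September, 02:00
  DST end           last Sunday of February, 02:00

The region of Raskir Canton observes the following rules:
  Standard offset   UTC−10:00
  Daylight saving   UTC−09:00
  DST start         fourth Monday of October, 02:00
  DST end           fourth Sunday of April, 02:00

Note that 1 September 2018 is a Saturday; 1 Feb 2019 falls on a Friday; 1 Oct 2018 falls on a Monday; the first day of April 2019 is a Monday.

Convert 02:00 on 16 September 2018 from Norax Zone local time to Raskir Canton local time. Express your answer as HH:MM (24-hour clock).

1 September 2018 is a Saturday, so the first Friday is September 7 and the second is September 14.
1 February 2019 is a Friday, so Sundays fall on 3, 10, 17, 24; the last is February 24.
Daylight saving runs 14 September 2018 – 24 February 2019; 16 September 2018 is inside that window, so Norax Zone is at UTC+00:00.
02:00 Norax Zone − 0h = 02:00 UTC.
1 October 2018 is a Monday, so the first Monday is October 1 and the fourth is October 22.
1 April 2019 is a Monday, so the first Sunday is April 7 and the fourth is April 28.
At the standard offset (UTC−10:00), 02:00 UTC − 10h = 16:00 Raskir Canton standard time (rolling into the previous day, 15 September 2018).
The standard-time date in Raskir Canton, 15 September 2018, is outside the daylight-saving period (22 October 2018 – 28 April 2019), so Raskir Canton is on standard time, UTC−10:00.
02:00 UTC − 10h = 16:00 Raskir Canton (rolling into the previous day, 15 September 2018).

16:00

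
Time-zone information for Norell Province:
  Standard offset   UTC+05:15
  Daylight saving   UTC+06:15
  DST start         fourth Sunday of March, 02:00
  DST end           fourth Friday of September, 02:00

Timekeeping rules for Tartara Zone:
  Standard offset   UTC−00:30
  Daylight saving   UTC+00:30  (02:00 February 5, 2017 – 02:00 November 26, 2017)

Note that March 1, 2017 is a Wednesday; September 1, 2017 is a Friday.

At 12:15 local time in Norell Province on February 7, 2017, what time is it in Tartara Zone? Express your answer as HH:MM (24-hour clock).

1 March 2017 is a Wednesday, so the first Sunday is March 5 and the fourth is March 26.
1 September 2017 is a Friday, so the first Friday is September 1 and the fourth is September 22.
February 7, 2017 is outside the daylight-saving period (26 March – 22 September), so Norell Province is on standard time, UTC+05:15.
12:15 Norell Province − 5h15m = 07:00 UTC.
At the standard offset (UTC−00:30), 07:00 UTC − 0h30m = 06:30 Tartara Zone standard time.
The standard-time date in Tartara Zone, February 7, 2017, falls between 5 February and 26 November, so daylight saving is in effect and Tartara Zone is at UTC+00:30.
07:00 UTC + 0h30m = 07:30 Tartara Zone.

07:30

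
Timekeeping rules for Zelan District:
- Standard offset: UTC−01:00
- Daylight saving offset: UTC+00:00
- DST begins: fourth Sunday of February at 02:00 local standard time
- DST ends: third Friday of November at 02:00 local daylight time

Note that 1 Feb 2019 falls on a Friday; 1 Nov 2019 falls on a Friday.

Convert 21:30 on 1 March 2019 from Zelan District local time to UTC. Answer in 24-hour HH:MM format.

1 February 2019 is a Friday, so the first Sunday is February 3 and the fourth is February 24.
1 November 2019 is a Friday, so the first Friday is November 1 and the third is November 15.
1 March 2019 lies within the daylight-saving period (24 February – 15 November), so Zelan District is on daylight time, UTC+00:00.
21:30 local − 0h = 21:30 UTC.

21:30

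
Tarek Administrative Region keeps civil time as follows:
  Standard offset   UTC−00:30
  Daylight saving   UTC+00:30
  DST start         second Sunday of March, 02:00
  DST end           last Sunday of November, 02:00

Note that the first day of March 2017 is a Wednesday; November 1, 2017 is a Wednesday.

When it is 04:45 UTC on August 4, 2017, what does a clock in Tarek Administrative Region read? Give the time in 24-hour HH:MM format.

1 March 2017 is a Wednesday, so the first Sunday is March 5 and the second is March 12.
1 November 2017 is a Wednesday, so Sundays fall on 5, 12, 19, 26; the last is November 26.
At the standard offset (UTC−00:30), 04:45 UTC − 0h30m = 04:15 Tarek Administrative Region standard time.
Daylight saving runs 12 March – 26 November; the standard-time date in Tarek Administrative Region, August 4, 2017, is inside that window, so Tarek Administrative Region is at UTC+00:30.
04:45 UTC + 0h30m = 05:15 local.

05:15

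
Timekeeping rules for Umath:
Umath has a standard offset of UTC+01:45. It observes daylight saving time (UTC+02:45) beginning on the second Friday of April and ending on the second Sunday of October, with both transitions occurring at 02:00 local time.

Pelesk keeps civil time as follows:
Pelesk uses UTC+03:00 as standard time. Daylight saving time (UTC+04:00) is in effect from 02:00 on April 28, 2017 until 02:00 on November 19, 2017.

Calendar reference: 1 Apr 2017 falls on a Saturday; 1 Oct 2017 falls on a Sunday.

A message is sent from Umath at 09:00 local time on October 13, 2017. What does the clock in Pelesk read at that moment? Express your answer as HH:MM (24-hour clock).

11:15

1 April 2017 is a Saturday, so the first Friday is April 7 and the second is April 14.
1 October 2017 is a Sunday, so the first Sunday is October 1 and the second is October 8.
October 13, 2017 does not fall between 14 April and 8 October, so daylight saving is not in effect and Umath is at UTC+01:45.
09:00 Umath − 1h45m = 07:15 UTC.
At the standard offset (UTC+03:00), 07:15 UTC + 3h = 10:15 Pelesk standard time.
The standard-time date in Pelesk, October 13, 2017, lies within the daylight-saving period (28 April – 19 November), so Pelesk is on daylight time, UTC+04:00.
07:15 UTC + 4h = 11:15 Pelesk.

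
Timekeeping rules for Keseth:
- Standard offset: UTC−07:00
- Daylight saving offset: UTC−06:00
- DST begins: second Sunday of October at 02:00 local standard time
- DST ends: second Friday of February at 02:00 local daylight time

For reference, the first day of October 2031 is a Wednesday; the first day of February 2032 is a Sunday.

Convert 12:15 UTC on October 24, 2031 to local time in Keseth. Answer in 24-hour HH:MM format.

1 October 2031 is a Wednesday, so the first Sunday is October 5 and the second is October 12.
1 February 2032 is a Sunday, so the first Friday is February 6 and the second is February 13.
At the standard offset (UTC−07:00), 12:15 UTC − 7h = 05:15 Keseth standard time.
The standard-time date in Keseth, October 24, 2031, falls between 12 October 2031 and 13 February 2032, so daylight saving is in effect and Keseth is at UTC−06:00.
12:15 UTC − 6h = 06:15 local.

06:15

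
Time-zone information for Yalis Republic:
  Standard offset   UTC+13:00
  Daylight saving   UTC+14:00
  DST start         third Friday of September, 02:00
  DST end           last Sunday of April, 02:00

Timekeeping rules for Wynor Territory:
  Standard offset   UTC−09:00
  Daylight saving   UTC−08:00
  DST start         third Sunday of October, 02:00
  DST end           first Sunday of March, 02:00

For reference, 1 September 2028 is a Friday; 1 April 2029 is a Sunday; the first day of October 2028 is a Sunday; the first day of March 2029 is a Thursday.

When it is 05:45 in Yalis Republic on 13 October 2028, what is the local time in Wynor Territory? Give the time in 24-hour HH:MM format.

1 September 2028 is a Friday, so the first Friday is September 1 and the third is September 15.
1 April 2029 is a Sunday, so Sundays fall on 1, 8, 15, 22, 29; the last is April 29.
13 October 2028 lies within the daylight-saving period (15 September 2028 – 29 April 2029), so Yalis Republic is on daylight time, UTC+14:00.
05:45 Yalis Republic − 14h = 15:45 UTC (rolling into the previous day, 12 October 2028).
1 October 2028 is a Sunday, so the first Sunday is October 1 and the third is October 15.
1 March 2029 is a Thursday, so the first Sunday is March 4.
At the standard offset (UTC−09:00), 15:45 UTC − 9h = 06:45 Wynor Territory standard time.
The standard-time date in Wynor Territory, 12 October 2028, does not fall between 15 October 2028 and 4 March 2029, so daylight saving is not in effect and Wynor Territory is at UTC−09:00.
15:45 UTC − 9h = 06:45 Wynor Territory.

06:45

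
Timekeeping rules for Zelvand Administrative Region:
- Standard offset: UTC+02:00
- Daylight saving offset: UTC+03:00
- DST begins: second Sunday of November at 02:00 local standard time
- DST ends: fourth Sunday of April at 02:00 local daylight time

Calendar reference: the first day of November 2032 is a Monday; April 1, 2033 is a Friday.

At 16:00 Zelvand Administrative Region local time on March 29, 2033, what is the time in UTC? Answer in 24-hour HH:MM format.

1 November 2032 is a Monday, so the first Sunday is November 7 and the second is November 14.
1 April 2033 is a Friday, so the first Sunday is April 3 and the fourth is April 24.
March 29, 2033 lies within the daylight-saving period (14 November 2032 – 24 April 2033), so Zelvand Administrative Region is on daylight time, UTC+03:00.
16:00 local − 3h = 13:00 UTC.

13:00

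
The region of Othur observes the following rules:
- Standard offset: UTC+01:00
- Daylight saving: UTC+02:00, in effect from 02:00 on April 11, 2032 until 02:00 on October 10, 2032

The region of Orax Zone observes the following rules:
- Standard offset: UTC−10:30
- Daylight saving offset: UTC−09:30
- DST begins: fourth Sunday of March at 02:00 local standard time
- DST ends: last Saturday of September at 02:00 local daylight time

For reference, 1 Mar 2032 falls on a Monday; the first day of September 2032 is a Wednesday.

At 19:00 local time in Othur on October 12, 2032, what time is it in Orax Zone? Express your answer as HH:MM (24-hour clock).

07:30

October 12, 2032 is outside the daylight-saving period (11 April – 10 October), so Othur is on standard time, UTC+01:00.
19:00 Othur − 1h = 18:00 UTC.
1 March 2032 is a Monday, so the first Sunday is March 7 and the fourth is March 28.
1 September 2032 is a Wednesday, so Saturdays fall on 4, 11, 18, 25; the last is September 25.
At the standard offset (UTC−10:30), 18:00 UTC − 10h30m = 07:30 Orax Zone standard time.
The standard-time date in Orax Zone, October 12, 2032, is outside the daylight-saving period (28 March – 25 September), so Orax Zone is on standard time, UTC−10:30.
18:00 UTC − 10h30m = 07:30 Orax Zone.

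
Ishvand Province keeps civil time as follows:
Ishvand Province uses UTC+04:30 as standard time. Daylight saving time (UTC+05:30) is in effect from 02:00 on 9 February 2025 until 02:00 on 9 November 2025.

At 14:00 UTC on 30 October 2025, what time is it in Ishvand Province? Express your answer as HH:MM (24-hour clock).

19:30

At the standard offset (UTC+04:30), 14:00 UTC + 4h30m = 18:30 Ishvand Province standard time.
The standard-time date in Ishvand Province, 30 October 2025, falls between 9 February and 9 November, so daylight saving is in effect and Ishvand Province is at UTC+05:30.
14:00 UTC + 5h30m = 19:30 local.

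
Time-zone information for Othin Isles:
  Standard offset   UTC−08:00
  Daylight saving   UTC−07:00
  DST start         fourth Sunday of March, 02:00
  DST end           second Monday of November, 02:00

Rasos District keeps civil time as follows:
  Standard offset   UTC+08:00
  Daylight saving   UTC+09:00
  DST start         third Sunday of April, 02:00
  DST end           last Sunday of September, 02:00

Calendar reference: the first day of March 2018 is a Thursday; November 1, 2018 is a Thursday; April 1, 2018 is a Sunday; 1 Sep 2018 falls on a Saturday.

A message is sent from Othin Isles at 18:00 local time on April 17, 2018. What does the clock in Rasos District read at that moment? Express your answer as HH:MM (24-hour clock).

1 March 2018 is a Thursday, so the first Sunday is March 4 and the fourth is March 25.
1 November 2018 is a Thursday, so the first Monday is November 5 and the second is November 12.
April 17, 2018 lies within the daylight-saving period (25 March – 12 November), so Othin Isles is on daylight time, UTC−07:00.
18:00 Othin Isles + 7h = 01:00 UTC (rolling into the next day, 18 April 2018).
1 April 2018 is a Sunday, so the first Sunday is April 1 and the third is April 15.
1 September 2018 is a Saturday, so Sundays fall on 2, 9, 16, 23, 30; the last is September 30.
At the standard offset (UTC+08:00), 01:00 UTC + 8h = 09:00 Rasos District standard time.
Daylight saving runs 15 April – 30 September; the standard-time date in Rasos District, April 18, 2018, is inside that window, so Rasos District is at UTC+09:00.
01:00 UTC + 9h = 10:00 Rasos District.

10:00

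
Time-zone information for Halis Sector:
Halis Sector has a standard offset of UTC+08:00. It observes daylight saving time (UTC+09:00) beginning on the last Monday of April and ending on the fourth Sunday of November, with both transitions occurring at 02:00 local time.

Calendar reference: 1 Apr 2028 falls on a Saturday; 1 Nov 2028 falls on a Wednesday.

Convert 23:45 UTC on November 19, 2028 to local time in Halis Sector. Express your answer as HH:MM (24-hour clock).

1 April 2028 is a Saturday, so Mondays fall on 3, 10, 17, 24; the last is April 24.
1 November 2028 is a Wednesday, so the first Sunday is November 5 and the fourth is November 26.
At the standard offset (UTC+08:00), 23:45 UTC + 8h = 07:45 Halis Sector standard time (rolling into the next day, 20 November 2028).
The standard-time date in Halis Sector, November 20, 2028, lies within the daylight-saving period (24 April – 26 November), so Halis Sector is on daylight time, UTC+09:00.
23:45 UTC + 9h = 08:45 local (rolling into the next day, 20 November 2028).

08:45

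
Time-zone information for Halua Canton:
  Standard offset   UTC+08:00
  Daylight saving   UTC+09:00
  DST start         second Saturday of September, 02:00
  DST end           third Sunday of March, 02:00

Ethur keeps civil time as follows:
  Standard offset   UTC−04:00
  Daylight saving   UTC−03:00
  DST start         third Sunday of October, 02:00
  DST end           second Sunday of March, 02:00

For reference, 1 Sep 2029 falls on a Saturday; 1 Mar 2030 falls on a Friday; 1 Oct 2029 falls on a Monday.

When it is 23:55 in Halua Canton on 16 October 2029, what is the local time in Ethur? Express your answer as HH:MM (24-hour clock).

10:55

1 September 2029 is a Saturday, so the first Saturday is September 1 and the second is September 8.
1 March 2030 is a Friday, so the first Sunday is March 3 and the third is March 17.
Daylight saving runs 8 September 2029 – 17 March 2030; 16 October 2029 is inside that window, so Halua Canton is at UTC+09:00.
23:55 Halua Canton − 9h = 14:55 UTC.
1 October 2029 is a Monday, so the first Sunday is October 7 and the third is October 21.
1 March 2030 is a Friday, so the first Sunday is March 3 and the second is March 10.
At the standard offset (UTC−04:00), 14:55 UTC − 4h = 10:55 Ethur standard time.
The standard-time date in Ethur, 16 October 2029, is outside the daylight-saving period (21 October 2029 – 10 March 2030), so Ethur is on standard time, UTC−04:00.
14:55 UTC − 4h = 10:55 Ethur.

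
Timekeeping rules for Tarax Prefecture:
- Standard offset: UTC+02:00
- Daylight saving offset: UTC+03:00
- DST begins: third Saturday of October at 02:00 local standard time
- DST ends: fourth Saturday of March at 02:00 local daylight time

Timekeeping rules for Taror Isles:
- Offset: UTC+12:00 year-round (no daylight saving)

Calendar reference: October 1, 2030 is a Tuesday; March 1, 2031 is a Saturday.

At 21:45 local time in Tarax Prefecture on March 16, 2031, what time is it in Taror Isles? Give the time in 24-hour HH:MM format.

1 October 2030 is a Tuesday, so the first Saturday is October 5 and the third is October 19.
1 March 2031 is a Saturday, so the first Saturday is March 1 and the fourth is March 22.
March 16, 2031 falls between 19 October 2030 and 22 March 2031, so daylight saving is in effect and Tarax Prefecture is at UTC+03:00.
21:45 Tarax Prefecture − 3h = 18:45 UTC.
Taror Isles stays on UTC+12:00 all year.
18:45 UTC + 12h = 06:45 Taror Isles (rolling into the next day, 17 March 2031).

06:45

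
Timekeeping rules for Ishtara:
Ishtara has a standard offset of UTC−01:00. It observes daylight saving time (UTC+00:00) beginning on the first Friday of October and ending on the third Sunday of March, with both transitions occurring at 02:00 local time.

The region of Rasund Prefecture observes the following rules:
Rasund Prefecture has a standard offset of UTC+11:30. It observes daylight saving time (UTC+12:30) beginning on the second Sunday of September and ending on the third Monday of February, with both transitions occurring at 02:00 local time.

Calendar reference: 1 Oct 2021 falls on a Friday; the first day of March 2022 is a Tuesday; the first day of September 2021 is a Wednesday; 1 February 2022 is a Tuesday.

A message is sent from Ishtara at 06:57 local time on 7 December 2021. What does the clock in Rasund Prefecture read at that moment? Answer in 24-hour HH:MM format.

1 October 2021 is a Friday, so the first Friday is October 1.
1 March 2022 is a Tuesday, so the first Sunday is March 6 and the third is March 20.
Daylight saving runs 1 October 2021 – 20 March 2022; 7 December 2021 is inside that window, so Ishtara is at UTC+00:00.
06:57 Ishtara − 0h = 06:57 UTC.
1 September 2021 is a Wednesday, so the first Sunday is September 5 and the second is September 12.
1 February 2022 is a Tuesday, so the first Monday is February 7 and the third is February 21.
At the standard offset (UTC+11:30), 06:57 UTC + 11h30m = 18:27 Rasund Prefecture standard time.
The standard-time date in Rasund Prefecture, 7 December 2021, lies within the daylight-saving period (12 September 2021 – 21 February 2022), so Rasund Prefecture is on daylight time, UTC+12:30.
06:57 UTC + 12h30m = 19:27 Rasund Prefecture.

19:27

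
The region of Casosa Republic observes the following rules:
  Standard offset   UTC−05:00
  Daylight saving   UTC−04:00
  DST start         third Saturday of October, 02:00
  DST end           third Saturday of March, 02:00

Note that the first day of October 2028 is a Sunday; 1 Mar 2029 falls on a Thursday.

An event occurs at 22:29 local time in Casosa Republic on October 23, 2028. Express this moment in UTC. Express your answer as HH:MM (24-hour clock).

02:29

1 October 2028 is a Sunday, so the first Saturday is October 7 and the third is October 21.
1 March 2029 is a Thursday, so the first Saturday is March 3 and the third is March 17.
Daylight saving runs 21 October 2028 – 17 March 2029; October 23, 2028 is inside that window, so Casosa Republic is at UTC−04:00.
22:29 local + 4h = 02:29 UTC (rolling into the next day, 24 October 2028).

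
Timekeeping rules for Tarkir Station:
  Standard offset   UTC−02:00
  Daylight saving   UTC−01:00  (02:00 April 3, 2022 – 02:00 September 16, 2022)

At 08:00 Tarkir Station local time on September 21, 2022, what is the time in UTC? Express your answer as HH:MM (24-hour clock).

10:00

Daylight saving runs 3 April – 16 September; September 21, 2022 is outside that window, so Tarkir Station is on standard time at UTC−02:00.
08:00 local + 2h = 10:00 UTC.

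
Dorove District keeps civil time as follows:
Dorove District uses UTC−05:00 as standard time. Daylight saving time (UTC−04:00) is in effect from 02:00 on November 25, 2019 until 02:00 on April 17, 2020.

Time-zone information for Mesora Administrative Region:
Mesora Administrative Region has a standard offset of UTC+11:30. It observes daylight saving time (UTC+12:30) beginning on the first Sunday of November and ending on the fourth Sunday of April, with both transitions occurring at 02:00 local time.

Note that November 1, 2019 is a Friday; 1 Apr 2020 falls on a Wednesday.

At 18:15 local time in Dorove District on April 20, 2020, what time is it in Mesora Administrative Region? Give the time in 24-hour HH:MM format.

April 20, 2020 does not fall between 25 November 2019 and 17 April 2020, so daylight saving is not in effect and Dorove District is at UTC−05:00.
18:15 Dorove District + 5h = 23:15 UTC.
1 November 2019 is a Friday, so the first Sunday is November 3.
1 April 2020 is a Wednesday, so the first Sunday is April 5 and the fourth is April 26.
At the standard offset (UTC+11:30), 23:15 UTC + 11h30m = 10:45 Mesora Administrative Region standard time (rolling into the next day, 21 April 2020).
The standard-time date in Mesora Administrative Region, April 21, 2020, falls between 3 November 2019 and 26 April 2020, so daylight saving is in effect and Mesora Administrative Region is at UTC+12:30.
23:15 UTC + 12h30m = 11:45 Mesora Administrative Region (rolling into the next day, 21 April 2020).

11:45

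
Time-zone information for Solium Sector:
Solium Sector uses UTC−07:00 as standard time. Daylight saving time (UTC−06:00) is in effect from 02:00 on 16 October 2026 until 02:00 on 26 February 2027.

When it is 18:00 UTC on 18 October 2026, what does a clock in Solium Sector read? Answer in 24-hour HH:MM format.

At the standard offset (UTC−07:00), 18:00 UTC − 7h = 11:00 Solium Sector standard time.
The standard-time date in Solium Sector, 18 October 2026, lies within the daylight-saving period (16 October 2026 – 26 February 2027), so Solium Sector is on daylight time, UTC−06:00.
18:00 UTC − 6h = 12:00 local.

12:00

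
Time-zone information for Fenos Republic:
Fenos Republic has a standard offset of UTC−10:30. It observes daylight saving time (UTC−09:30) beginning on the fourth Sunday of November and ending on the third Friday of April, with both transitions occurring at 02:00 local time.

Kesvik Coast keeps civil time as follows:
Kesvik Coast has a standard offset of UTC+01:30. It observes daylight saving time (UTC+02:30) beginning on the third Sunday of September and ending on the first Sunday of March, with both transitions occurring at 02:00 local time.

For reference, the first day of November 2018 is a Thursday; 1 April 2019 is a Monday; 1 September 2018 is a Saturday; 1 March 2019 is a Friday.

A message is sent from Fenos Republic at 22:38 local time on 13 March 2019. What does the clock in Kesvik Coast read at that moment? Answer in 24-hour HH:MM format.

1 November 2018 is a Thursday, so the first Sunday is November 4 and the fourth is November 25.
1 April 2019 is a Monday, so the first Friday is April 5 and the third is April 19.
13 March 2019 falls between 25 November 2018 and 19 April 2019, so daylight saving is in effect and Fenos Republic is at UTC−09:30.
22:38 Fenos Republic + 9h30m = 08:08 UTC (rolling into the next day, 14 March 2019).
1 September 2018 is a Saturday, so the first Sunday is September 2 and the third is September 16.
1 March 2019 is a Friday, so the first Sunday is March 3.
At the standard offset (UTC+01:30), 08:08 UTC + 1h30m = 09:38 Kesvik Coast standard time.
Daylight saving runs 16 September 2018 – 3 March 2019; the standard-time date in Kesvik Coast, 14 March 2019, is outside that window, so Kesvik Coast is on standard time at UTC+01:30.
08:08 UTC + 1h30m = 09:38 Kesvik Coast.

09:38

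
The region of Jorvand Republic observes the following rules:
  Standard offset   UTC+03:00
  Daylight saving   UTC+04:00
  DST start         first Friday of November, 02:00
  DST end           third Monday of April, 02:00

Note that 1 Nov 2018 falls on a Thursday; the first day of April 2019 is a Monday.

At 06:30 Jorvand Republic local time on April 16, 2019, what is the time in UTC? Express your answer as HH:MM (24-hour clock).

1 November 2018 is a Thursday, so the first Friday is November 2.
1 April 2019 is a Monday, so the first Monday is April 1 and the third is April 15.
Daylight saving runs 2 November 2018 – 15 April 2019; April 16, 2019 is outside that window, so Jorvand Republic is on standard time at UTC+03:00.
06:30 local − 3h = 03:30 UTC.

03:30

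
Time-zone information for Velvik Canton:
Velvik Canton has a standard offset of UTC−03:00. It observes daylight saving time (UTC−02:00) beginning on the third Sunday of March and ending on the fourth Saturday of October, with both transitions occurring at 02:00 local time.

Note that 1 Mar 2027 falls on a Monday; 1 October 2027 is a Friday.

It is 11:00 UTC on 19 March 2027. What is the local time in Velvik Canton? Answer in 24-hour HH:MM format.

08:00

1 March 2027 is a Monday, so the first Sunday is March 7 and the third is March 21.
1 October 2027 is a Friday, so the first Saturday is October 2 and the fourth is October 23.
At the standard offset (UTC−03:00), 11:00 UTC − 3h = 08:00 Velvik Canton standard time.
Daylight saving runs 21 March – 23 October; the standard-time date in Velvik Canton, 19 March 2027, is outside that window, so Velvik Canton is on standard time at UTC−03:00.
11:00 UTC − 3h = 08:00 local.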